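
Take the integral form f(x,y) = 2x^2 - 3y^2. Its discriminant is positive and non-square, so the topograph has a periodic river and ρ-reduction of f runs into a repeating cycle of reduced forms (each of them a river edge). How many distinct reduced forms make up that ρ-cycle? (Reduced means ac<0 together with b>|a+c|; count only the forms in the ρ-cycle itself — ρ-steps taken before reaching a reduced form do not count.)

D = 24, ⌊√D⌋ = 4
descent: ρ → (-3,0,2)
descent: ρ → (2,4,-1)  [lands on river]
river: ρ → (-1,4,2)
ρ-cycle length = 2 (tail of 2 descent steps not counted)

2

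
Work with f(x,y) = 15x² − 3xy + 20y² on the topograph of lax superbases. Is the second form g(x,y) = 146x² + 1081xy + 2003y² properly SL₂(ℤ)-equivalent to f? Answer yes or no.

D₁ = -1191, D₂ = -1191
f: reduced (well bottom): (15,-3,20) with a≤c, −a<b≤a
g: translate: b→-87 (≡1081 mod 292), so (146,1081,2003)→(146,-87,15)
g: flip: (146,-87,15)→(15,87,146)
g: translate: b→-3 (≡87 mod 30), so (15,87,146)→(15,-3,20)
g: reduced (well bottom): (15,-3,20) with a≤c, −a<b≤a
reduced forms (15, -3, 20) vs (15, -3, 20) ⇒ equivalent

yes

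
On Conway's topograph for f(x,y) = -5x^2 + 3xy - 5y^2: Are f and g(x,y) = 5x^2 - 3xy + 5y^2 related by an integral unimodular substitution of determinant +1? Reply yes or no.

D₁ = -91, D₂ = -91
f is negative-definite; reduce −f:
−f: flip: (5,-3,5)→(5,3,5)
−f: reduced (well bottom): (5,3,5) with a≤c, −a<b≤a
flip sign back: reduced form of f is (-5,-3,-5)
g: flip: (5,-3,5)→(5,3,5)
g: reduced (well bottom): (5,3,5) with a≤c, −a<b≤a
reduced forms (-5, -3, -5) vs (5, 3, 5) ⇒ inequivalent

no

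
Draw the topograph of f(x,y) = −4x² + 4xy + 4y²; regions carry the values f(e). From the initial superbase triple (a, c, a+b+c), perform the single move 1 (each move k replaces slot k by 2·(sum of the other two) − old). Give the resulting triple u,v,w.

start (-4,4,4) = (f(1,0),f(0,1),f(1,1))
replace slot 1: 2·(4+4) − (-4) = 20 → (20,4,4)

20,4,4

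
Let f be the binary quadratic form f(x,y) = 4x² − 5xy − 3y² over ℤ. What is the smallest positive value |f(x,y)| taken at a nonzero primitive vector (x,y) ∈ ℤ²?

descent: ρ → (-3,5,4)  [lands on river]
river: ρ → (4,3,-4)
river: ρ → (-4,5,3)
river: ρ → (3,7,-2)
river: ρ → (-2,5,6)
river: ρ → (6,7,-1)
river: ρ → (-1,7,6)
river: ρ → (6,5,-2)
river: ρ → (-2,7,3)
river: ρ → (3,5,-4)
river: ρ → (-4,3,4)
river: ρ → (4,5,-3)
river: ρ → (-3,7,2)
river: ρ → (2,5,-6)
river: ρ → (-6,7,1)
river: ρ → (1,7,-6)
river: ρ → (-6,5,2)
river: ρ → (2,7,-3)
closes: descent 1, river 18
min |a| on river = 1

1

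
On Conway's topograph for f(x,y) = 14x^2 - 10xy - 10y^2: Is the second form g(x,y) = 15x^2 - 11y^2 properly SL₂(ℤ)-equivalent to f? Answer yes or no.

D₁ = 660, D₂ = 660
river cycle of f (length 4): (-10, 10, 14), (14, 18, -6), (-6, 18, 14), (14, 10, -10)
river cycle of g (length 6): (-11, 22, 4), (4, 18, -21), (-21, 24, 1), (1, 24, -21), (-21, 18, 4), (4, 22, -11)
cycles differ ⇒ inequivalent

no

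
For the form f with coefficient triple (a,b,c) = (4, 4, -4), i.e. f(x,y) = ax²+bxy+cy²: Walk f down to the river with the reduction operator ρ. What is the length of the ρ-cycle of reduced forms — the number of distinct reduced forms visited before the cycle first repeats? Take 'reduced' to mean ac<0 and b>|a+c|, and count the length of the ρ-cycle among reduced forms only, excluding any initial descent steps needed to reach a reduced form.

D = 80, ⌊√D⌋ = 8
river: ρ → (-4,4,4)
river: ρ → (4,4,-4)
ρ-cycle length = 2 (tail of 0 descent steps not counted)

2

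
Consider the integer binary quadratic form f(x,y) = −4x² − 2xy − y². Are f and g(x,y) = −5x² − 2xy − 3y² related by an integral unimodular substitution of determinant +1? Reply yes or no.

D₁ = -12, D₂ = -56
discriminants differ ⇒ not SL₂(ℤ)-equivalent

no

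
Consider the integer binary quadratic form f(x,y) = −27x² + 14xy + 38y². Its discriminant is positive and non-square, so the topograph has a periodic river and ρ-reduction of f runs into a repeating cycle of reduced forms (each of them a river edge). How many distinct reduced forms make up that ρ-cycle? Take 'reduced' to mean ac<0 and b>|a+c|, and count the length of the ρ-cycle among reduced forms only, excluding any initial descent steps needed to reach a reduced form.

D = 4300, ⌊√D⌋ = 65
river: ρ → (38,62,-3)
river: ρ → (-3,64,17)
river: ρ → (17,38,-42)
river: ρ → (-42,46,13)
river: ρ → (13,58,-18)
river: ρ → (-18,50,25)
river: ρ → (25,50,-18)
river: ρ → (-18,58,13)
river: ρ → (13,46,-42)
river: ρ → (-42,38,17)
river: ρ → (17,64,-3)
river: ρ → (-3,62,38)
river: ρ → (38,14,-27)
river: ρ → (-27,40,25)
river: ρ → (25,60,-7)
river: ρ → (-7,52,57)
river: ρ → (57,62,-2)
river: ρ → (-2,62,57)
river: ρ → (57,52,-7)
river: ρ → (-7,60,25)
river: ρ → (25,40,-27)
river: ρ → (-27,14,38)
ρ-cycle length = 22 (tail of 0 descent steps not counted)

22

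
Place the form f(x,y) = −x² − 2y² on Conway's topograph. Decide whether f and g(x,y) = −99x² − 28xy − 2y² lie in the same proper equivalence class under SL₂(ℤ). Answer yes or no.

D₁ = -8, D₂ = -8
f is negative-definite; reduce −f:
−f: reduced (well bottom): (1,0,2) with a≤c, −a<b≤a
flip sign back: reduced form of f is (-1,0,-2)
g is negative-definite; reduce −g:
−g: flip: (99,28,2)→(2,-28,99)
−g: translate: b→0 (≡-28 mod 4), so (2,-28,99)→(2,0,1)
−g: flip: (2,0,1)→(1,0,2)
−g: reduced (well bottom): (1,0,2) with a≤c, −a<b≤a
flip sign back: reduced form of g is (-1,0,-2)
reduced forms (-1, 0, -2) vs (-1, 0, -2) ⇒ equivalent

yes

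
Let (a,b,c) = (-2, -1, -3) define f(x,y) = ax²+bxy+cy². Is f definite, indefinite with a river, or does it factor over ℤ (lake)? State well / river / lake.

D = b²−4ac = (-1)² − 4·(-2)·(-3) = -23
D < 0 ⇒ definite ⇒ every region one sign ⇒ single well

well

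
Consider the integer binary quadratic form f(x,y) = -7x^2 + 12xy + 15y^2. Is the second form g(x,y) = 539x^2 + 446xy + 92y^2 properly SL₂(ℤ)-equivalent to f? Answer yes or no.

D₁ = 564, D₂ = 564
river cycle of f (length 6): (15, 18, -4), (-4, 22, 5), (5, 18, -12), (-12, 6, 11), (11, 16, -7), (-7, 12, 15)
river cycle of g (length 6): (15, 18, -4), (-4, 22, 5), (5, 18, -12), (-12, 6, 11), (11, 16, -7), (-7, 12, 15)
cycles coincide ⇒ equivalent

yes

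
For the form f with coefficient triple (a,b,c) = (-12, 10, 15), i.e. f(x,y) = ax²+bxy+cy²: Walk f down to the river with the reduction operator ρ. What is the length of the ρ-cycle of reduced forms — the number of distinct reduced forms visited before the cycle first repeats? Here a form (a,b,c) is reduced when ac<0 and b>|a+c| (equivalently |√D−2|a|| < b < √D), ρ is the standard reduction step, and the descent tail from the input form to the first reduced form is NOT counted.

D = 820, ⌊√D⌋ = 28
river: ρ → (15,20,-7)
river: ρ → (-7,22,12)
river: ρ → (12,26,-3)
river: ρ → (-3,28,3)
river: ρ → (3,26,-12)
river: ρ → (-12,22,7)
river: ρ → (7,20,-15)
river: ρ → (-15,10,12)
river: ρ → (12,14,-13)
river: ρ → (-13,12,13)
river: ρ → (13,14,-12)
river: ρ → (-12,10,15)
ρ-cycle length = 12 (tail of 0 descent steps not counted)

12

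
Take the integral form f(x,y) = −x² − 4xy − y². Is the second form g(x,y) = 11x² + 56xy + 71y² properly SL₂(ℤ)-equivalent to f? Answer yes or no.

D₁ = 12, D₂ = 12
river cycle of f (length 2): (-1, 2, 2), (2, 2, -1)
river cycle of g (length 2): (2, 2, -1), (-1, 2, 2)
cycles coincide ⇒ equivalent

yes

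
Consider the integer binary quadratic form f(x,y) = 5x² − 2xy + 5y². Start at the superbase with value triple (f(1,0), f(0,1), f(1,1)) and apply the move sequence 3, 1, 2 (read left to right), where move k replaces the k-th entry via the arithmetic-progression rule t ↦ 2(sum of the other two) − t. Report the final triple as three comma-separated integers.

start (5,5,8) = (f(1,0),f(0,1),f(1,1))
replace slot 3: 2·(5+5) − 8 = 12 → (5,5,12)
replace slot 1: 2·(5+12) − 5 = 29 → (29,5,12)
replace slot 2: 2·(29+12) − 5 = 77 → (29,77,12)

29,77,12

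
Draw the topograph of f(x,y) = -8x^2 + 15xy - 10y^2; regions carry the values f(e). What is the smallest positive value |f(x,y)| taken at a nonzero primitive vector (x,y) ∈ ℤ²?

translate: b→1 (≡-15 mod 16), so (8,-15,10)→(8,1,3)
flip: (8,1,3)→(3,-1,8)
reduced (well bottom): (3,-1,8) with a≤c, −a<b≤a
well minimum |f| = |-3| = 3 (negative-definite)

3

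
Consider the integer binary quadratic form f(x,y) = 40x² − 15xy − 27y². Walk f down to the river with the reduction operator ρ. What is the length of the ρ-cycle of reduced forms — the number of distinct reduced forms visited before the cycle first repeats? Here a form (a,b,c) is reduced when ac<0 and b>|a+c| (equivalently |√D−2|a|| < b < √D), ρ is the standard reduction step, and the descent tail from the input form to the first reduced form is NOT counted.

D = 4545, ⌊√D⌋ = 67
descent: ρ → (-27,15,40)  [lands on river]
river: ρ → (40,65,-2)
river: ρ → (-2,67,7)
river: ρ → (7,59,-38)
river: ρ → (-38,17,28)
river: ρ → (28,39,-27)
ρ-cycle length = 6 (tail of 1 descent step not counted)

6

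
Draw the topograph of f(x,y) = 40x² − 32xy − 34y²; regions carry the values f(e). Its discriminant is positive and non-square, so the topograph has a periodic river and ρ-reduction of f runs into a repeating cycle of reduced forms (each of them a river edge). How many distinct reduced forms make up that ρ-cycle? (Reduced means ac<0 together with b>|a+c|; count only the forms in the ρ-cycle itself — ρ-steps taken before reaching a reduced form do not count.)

D = 6464, ⌊√D⌋ = 80
descent: ρ → (-34,32,40)  [lands on river]
river: ρ → (40,48,-26)
river: ρ → (-26,56,32)
river: ρ → (32,72,-10)
river: ρ → (-10,68,46)
river: ρ → (46,24,-32)
river: ρ → (-32,40,38)
river: ρ → (38,36,-34)
ρ-cycle length = 8 (tail of 1 descent step not counted)

8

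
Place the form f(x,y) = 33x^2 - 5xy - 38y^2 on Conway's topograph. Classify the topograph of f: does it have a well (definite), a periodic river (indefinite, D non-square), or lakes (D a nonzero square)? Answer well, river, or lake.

D = b²−4ac = (-5)² − 4·33·(-38) = 5041
D = 71² is a perfect square ⇒ form factors over ℤ ⇒ lakes

lake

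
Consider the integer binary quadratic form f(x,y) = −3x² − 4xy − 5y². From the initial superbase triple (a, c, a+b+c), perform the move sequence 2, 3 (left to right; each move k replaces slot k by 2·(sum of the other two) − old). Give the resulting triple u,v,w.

start (-3,-5,-12) = (f(1,0),f(0,1),f(1,1))
replace slot 2: 2·((-3)+(-12)) − (-5) = -25 → (-3,-25,-12)
replace slot 3: 2·((-3)+(-25)) − (-12) = -44 → (-3,-25,-44)

-3,-25,-44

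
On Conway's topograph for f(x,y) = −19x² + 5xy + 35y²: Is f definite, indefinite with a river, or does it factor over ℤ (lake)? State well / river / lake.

D = b²−4ac = 5² − 4·(-19)·35 = 2685
D > 0 non-square ⇒ indefinite ⇒ periodic river

river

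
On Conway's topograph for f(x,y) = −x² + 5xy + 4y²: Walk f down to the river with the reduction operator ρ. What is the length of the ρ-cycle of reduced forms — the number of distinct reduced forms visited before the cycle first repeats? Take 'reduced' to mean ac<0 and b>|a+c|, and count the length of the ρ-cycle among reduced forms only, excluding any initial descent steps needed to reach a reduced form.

D = 41, ⌊√D⌋ = 6
river: ρ → (4,3,-2)
river: ρ → (-2,5,2)
river: ρ → (2,3,-4)
river: ρ → (-4,5,1)
river: ρ → (1,5,-4)
river: ρ → (-4,3,2)
river: ρ → (2,5,-2)
river: ρ → (-2,3,4)
river: ρ → (4,5,-1)
river: ρ → (-1,5,4)
ρ-cycle length = 10 (tail of 0 descent steps not counted)

10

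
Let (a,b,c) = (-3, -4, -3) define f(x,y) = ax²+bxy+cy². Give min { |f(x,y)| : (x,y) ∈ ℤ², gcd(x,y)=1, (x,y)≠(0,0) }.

translate: b→-2 (≡4 mod 6), so (3,4,3)→(3,-2,2)
flip: (3,-2,2)→(2,2,3)
reduced (well bottom): (2,2,3) with a≤c, −a<b≤a
well minimum |f| = |-2| = 2 (negative-definite)

2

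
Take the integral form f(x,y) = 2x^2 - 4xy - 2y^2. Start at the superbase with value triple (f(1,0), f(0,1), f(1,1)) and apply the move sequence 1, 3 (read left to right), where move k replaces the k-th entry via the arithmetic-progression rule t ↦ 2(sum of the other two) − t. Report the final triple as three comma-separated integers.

start (2,-2,-4) = (f(1,0),f(0,1),f(1,1))
replace slot 1: 2·((-2)+(-4)) − 2 = -14 → (-14,-2,-4)
replace slot 3: 2·((-14)+(-2)) − (-4) = -28 → (-14,-2,-28)

-14,-2,-28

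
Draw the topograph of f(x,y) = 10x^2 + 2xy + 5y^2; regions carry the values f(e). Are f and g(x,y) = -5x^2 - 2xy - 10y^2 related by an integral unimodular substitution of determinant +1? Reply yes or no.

D₁ = -196, D₂ = -196
f: flip: (10,2,5)→(5,-2,10)
f: reduced (well bottom): (5,-2,10) with a≤c, −a<b≤a
g is negative-definite; reduce −g:
−g: reduced (well bottom): (5,2,10) with a≤c, −a<b≤a
flip sign back: reduced form of g is (-5,-2,-10)
reduced forms (5, -2, 10) vs (-5, -2, -10) ⇒ inequivalent

no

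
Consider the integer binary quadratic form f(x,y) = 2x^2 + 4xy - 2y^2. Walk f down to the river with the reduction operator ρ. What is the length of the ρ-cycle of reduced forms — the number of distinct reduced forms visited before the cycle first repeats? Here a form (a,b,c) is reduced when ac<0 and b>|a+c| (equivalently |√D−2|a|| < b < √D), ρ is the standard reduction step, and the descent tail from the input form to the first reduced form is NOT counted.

D = 32, ⌊√D⌋ = 5
river: ρ → (-2,4,2)
river: ρ → (2,4,-2)
ρ-cycle length = 2 (tail of 0 descent steps not counted)

2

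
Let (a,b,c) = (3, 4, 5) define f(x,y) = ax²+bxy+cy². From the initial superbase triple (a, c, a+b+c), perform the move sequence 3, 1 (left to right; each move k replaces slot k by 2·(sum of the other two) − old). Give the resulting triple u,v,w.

start (3,5,12) = (f(1,0),f(0,1),f(1,1))
replace slot 3: 2·(3+5) − 12 = 4 → (3,5,4)
replace slot 1: 2·(5+4) − 3 = 15 → (15,5,4)

15,5,4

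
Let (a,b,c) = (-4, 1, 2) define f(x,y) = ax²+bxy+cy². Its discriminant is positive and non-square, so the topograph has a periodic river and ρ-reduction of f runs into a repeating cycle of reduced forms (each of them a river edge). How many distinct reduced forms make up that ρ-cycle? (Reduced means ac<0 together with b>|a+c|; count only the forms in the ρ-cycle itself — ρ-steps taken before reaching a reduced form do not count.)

D = 33, ⌊√D⌋ = 5
descent: ρ → (2,3,-3)  [lands on river]
river: ρ → (-3,3,2)
river: ρ → (2,5,-1)
river: ρ → (-1,5,2)
ρ-cycle length = 4 (tail of 1 descent step not counted)

4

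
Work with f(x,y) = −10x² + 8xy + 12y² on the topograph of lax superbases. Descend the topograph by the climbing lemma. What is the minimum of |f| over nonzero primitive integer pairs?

river: ρ → (12,16,-6)
river: ρ → (-6,20,6)
river: ρ → (6,16,-12)
river: ρ → (-12,8,10)
river: ρ → (10,12,-10)
river: ρ → (-10,8,12)
closes: descent 0, river 6
min |a| on river = 6

6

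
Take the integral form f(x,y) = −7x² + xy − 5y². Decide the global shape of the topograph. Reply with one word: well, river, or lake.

D = b²−4ac = 1² − 4·(-7)·(-5) = -139
D < 0 ⇒ definite ⇒ every region one sign ⇒ single well

well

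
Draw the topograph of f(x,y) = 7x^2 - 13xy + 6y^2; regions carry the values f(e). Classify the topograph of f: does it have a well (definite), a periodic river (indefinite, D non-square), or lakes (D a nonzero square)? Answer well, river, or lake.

D = b²−4ac = (-13)² − 4·7·6 = 1
D = 1² is a perfect square ⇒ form factors over ℤ ⇒ lakes

lake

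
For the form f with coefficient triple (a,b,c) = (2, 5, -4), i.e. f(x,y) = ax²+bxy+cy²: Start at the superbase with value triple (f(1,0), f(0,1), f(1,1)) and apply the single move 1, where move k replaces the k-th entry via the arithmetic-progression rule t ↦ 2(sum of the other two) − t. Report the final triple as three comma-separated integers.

start (2,-4,3) = (f(1,0),f(0,1),f(1,1))
replace slot 1: 2·((-4)+3) − 2 = -4 → (-4,-4,3)

-4,-4,3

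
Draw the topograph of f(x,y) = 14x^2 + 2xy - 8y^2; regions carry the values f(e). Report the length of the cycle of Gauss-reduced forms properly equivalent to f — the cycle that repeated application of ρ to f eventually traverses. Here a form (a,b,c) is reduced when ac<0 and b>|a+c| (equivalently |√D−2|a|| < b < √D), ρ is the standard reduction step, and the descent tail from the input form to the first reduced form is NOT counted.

D = 452, ⌊√D⌋ = 21
descent: ρ → (-8,14,8)  [lands on river]
river: ρ → (8,18,-4)
river: ρ → (-4,14,16)
river: ρ → (16,18,-2)
river: ρ → (-2,18,16)
river: ρ → (16,14,-4)
river: ρ → (-4,18,8)
river: ρ → (8,14,-8)
river: ρ → (-8,18,4)
river: ρ → (4,14,-16)
river: ρ → (-16,18,2)
river: ρ → (2,18,-16)
river: ρ → (-16,14,4)
river: ρ → (4,18,-8)
ρ-cycle length = 14 (tail of 1 descent step not counted)

14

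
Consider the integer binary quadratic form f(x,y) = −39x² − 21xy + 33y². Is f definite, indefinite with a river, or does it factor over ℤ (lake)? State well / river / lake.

D = b²−4ac = (-21)² − 4·(-39)·33 = 5589
D > 0 non-square ⇒ indefinite ⇒ periodic river

river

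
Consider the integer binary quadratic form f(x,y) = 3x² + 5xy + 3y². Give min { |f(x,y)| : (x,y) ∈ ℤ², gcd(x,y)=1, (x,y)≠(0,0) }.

translate: b→-1 (≡5 mod 6), so (3,5,3)→(3,-1,1)
flip: (3,-1,1)→(1,1,3)
reduced (well bottom): (1,1,3) with a≤c, −a<b≤a
well minimum = a = 1

1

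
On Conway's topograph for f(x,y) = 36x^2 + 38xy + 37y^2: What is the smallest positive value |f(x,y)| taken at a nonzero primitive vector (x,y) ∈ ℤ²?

translate: b→-34 (≡38 mod 72), so (36,38,37)→(36,-34,35)
flip: (36,-34,35)→(35,34,36)
reduced (well bottom): (35,34,36) with a≤c, −a<b≤a
well minimum = a = 35

35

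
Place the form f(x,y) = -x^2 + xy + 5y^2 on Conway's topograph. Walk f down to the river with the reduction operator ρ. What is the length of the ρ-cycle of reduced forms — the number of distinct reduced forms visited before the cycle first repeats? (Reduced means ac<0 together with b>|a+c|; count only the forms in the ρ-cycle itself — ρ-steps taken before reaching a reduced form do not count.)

D = 21, ⌊√D⌋ = 4
descent: ρ → (5,-1,-1)
descent: ρ → (-1,3,3)  [lands on river]
river: ρ → (3,3,-1)
ρ-cycle length = 2 (tail of 2 descent steps not counted)

2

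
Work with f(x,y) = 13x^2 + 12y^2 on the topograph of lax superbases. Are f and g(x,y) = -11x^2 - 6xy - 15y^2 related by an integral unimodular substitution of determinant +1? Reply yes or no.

D₁ = -624, D₂ = -624
f: flip: (13,0,12)→(12,0,13)
f: reduced (well bottom): (12,0,13) with a≤c, −a<b≤a
g is negative-definite; reduce −g:
−g: reduced (well bottom): (11,6,15) with a≤c, −a<b≤a
flip sign back: reduced form of g is (-11,-6,-15)
reduced forms (12, 0, 13) vs (-11, -6, -15) ⇒ inequivalent

no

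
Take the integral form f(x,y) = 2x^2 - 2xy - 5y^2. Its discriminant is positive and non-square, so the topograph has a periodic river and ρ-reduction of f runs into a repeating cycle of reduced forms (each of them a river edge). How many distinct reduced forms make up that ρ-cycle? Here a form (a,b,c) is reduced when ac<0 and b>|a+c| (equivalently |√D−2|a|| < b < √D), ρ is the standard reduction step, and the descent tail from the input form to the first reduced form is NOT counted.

D = 44, ⌊√D⌋ = 6
descent: ρ → (-5,2,2)
descent: ρ → (2,6,-1)  [lands on river]
river: ρ → (-1,6,2)
ρ-cycle length = 2 (tail of 2 descent steps not counted)

2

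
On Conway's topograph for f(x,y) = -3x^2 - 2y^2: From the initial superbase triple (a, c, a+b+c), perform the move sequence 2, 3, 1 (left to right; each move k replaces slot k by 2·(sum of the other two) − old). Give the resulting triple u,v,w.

start (-3,-2,-5) = (f(1,0),f(0,1),f(1,1))
replace slot 2: 2·((-3)+(-5)) − (-2) = -14 → (-3,-14,-5)
replace slot 3: 2·((-3)+(-14)) − (-5) = -29 → (-3,-14,-29)
replace slot 1: 2·((-14)+(-29)) − (-3) = -83 → (-83,-14,-29)

-83,-14,-29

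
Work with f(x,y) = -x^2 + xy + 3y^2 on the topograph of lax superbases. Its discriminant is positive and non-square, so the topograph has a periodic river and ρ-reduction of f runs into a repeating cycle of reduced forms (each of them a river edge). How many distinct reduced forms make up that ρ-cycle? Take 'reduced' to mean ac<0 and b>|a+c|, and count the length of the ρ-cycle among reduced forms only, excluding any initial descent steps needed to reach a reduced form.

D = 13, ⌊√D⌋ = 3
descent: ρ → (3,-1,-1)
descent: ρ → (-1,3,1)  [lands on river]
river: ρ → (1,3,-1)
ρ-cycle length = 2 (tail of 2 descent steps not counted)

2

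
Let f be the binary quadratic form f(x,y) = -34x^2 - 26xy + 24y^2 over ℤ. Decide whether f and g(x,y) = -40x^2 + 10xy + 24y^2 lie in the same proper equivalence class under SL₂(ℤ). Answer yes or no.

D₁ = 3940, D₂ = 3940
river cycle of f (length 18): (24, 26, -34), (-34, 42, 16), (16, 54, -16), (-16, 42, 34), (34, 26, -24), (-24, 22, 36), (36, 50, -10), (-10, 50, 36), (36, 22, -24), (-24, 26, 34), … (8 more)
river cycle of g (length 10): (24, 38, -26), (-26, 14, 36), (36, 58, -4), (-4, 62, 6), (6, 58, -24), (-24, 38, 26), (26, 14, -36), (-36, 58, 4), (4, 62, -6), (-6, 58, 24)
cycles differ ⇒ inequivalent

no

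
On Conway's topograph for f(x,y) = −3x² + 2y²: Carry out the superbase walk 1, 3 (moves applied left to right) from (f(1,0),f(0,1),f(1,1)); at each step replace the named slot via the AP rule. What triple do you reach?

start (-3,2,-1) = (f(1,0),f(0,1),f(1,1))
replace slot 1: 2·(2+(-1)) − (-3) = 5 → (5,2,-1)
replace slot 3: 2·(5+2) − (-1) = 15 → (5,2,15)

5,2,15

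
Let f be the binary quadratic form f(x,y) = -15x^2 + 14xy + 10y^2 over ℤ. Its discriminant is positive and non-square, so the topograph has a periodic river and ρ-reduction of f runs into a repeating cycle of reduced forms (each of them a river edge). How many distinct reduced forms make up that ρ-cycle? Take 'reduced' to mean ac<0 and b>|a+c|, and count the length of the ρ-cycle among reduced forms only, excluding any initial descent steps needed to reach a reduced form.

D = 796, ⌊√D⌋ = 28
river: ρ → (10,26,-3)
river: ρ → (-3,28,1)
river: ρ → (1,28,-3)
river: ρ → (-3,26,10)
river: ρ → (10,14,-15)
river: ρ → (-15,16,9)
river: ρ → (9,20,-11)
river: ρ → (-11,24,5)
river: ρ → (5,26,-6)
river: ρ → (-6,22,13)
river: ρ → (13,4,-15)
river: ρ → (-15,26,2)
river: ρ → (2,26,-15)
river: ρ → (-15,4,13)
river: ρ → (13,22,-6)
river: ρ → (-6,26,5)
river: ρ → (5,24,-11)
river: ρ → (-11,20,9)
river: ρ → (9,16,-15)
river: ρ → (-15,14,10)
ρ-cycle length = 20 (tail of 0 descent steps not counted)

20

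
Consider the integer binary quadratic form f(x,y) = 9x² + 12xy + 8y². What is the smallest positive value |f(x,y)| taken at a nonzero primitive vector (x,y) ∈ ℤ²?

translate: b→-6 (≡12 mod 18), so (9,12,8)→(9,-6,5)
flip: (9,-6,5)→(5,6,9)
translate: b→-4 (≡6 mod 10), so (5,6,9)→(5,-4,8)
reduced (well bottom): (5,-4,8) with a≤c, −a<b≤a
well minimum = a = 5

5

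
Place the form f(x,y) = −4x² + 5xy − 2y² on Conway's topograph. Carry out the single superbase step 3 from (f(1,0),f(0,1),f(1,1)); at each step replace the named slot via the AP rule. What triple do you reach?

start (-4,-2,-1) = (f(1,0),f(0,1),f(1,1))
replace slot 3: 2·((-4)+(-2)) − (-1) = -11 → (-4,-2,-11)

-4,-2,-11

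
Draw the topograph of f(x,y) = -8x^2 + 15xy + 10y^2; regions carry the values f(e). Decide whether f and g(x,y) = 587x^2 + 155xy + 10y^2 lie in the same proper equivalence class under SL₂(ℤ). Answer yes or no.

D₁ = 545, D₂ = 545
river cycle of f (length 8): (10, 5, -13), (-13, 21, 2), (2, 23, -2), (-2, 21, 13), (13, 5, -10), (-10, 15, 8), (8, 17, -8), (-8, 15, 10)
river cycle of g (length 8): (10, 5, -13), (-13, 21, 2), (2, 23, -2), (-2, 21, 13), (13, 5, -10), (-10, 15, 8), (8, 17, -8), (-8, 15, 10)
cycles coincide ⇒ equivalent

yes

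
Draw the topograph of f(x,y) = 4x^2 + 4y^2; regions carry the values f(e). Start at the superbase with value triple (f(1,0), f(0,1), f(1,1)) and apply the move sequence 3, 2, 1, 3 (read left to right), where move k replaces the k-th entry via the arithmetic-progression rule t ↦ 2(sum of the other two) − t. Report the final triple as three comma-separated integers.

start (4,4,8) = (f(1,0),f(0,1),f(1,1))
replace slot 3: 2·(4+4) − 8 = 8 → (4,4,8)
replace slot 2: 2·(4+8) − 4 = 20 → (4,20,8)
replace slot 1: 2·(20+8) − 4 = 52 → (52,20,8)
replace slot 3: 2·(52+20) − 8 = 136 → (52,20,136)

52,20,136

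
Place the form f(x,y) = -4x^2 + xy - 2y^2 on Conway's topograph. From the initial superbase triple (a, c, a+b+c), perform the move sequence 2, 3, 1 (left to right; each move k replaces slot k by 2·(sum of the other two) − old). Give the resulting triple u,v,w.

start (-4,-2,-5) = (f(1,0),f(0,1),f(1,1))
replace slot 2: 2·((-4)+(-5)) − (-2) = -16 → (-4,-16,-5)
replace slot 3: 2·((-4)+(-16)) − (-5) = -35 → (-4,-16,-35)
replace slot 1: 2·((-16)+(-35)) − (-4) = -98 → (-98,-16,-35)

-98,-16,-35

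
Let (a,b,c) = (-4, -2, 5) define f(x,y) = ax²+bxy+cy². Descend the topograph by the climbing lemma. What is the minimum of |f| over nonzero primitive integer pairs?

descent: ρ → (5,2,-4)  [lands on river]
river: ρ → (-4,6,3)
river: ρ → (3,6,-4)
river: ρ → (-4,2,5)
river: ρ → (5,8,-1)
river: ρ → (-1,8,5)
closes: descent 1, river 6
min |a| on river = 1

1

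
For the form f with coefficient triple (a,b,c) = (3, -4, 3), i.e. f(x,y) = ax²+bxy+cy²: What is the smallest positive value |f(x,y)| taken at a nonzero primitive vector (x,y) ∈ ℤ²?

translate: b→2 (≡-4 mod 6), so (3,-4,3)→(3,2,2)
flip: (3,2,2)→(2,-2,3)
translate: b→2 (≡-2 mod 4), so (2,-2,3)→(2,2,3)
reduced (well bottom): (2,2,3) with a≤c, −a<b≤a
well minimum = a = 2

2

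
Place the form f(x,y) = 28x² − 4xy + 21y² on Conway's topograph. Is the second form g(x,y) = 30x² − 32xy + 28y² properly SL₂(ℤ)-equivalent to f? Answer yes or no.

D₁ = -2336, D₂ = -2336
f: flip: (28,-4,21)→(21,4,28)
f: reduced (well bottom): (21,4,28) with a≤c, −a<b≤a
g: translate: b→28 (≡-32 mod 60), so (30,-32,28)→(30,28,26)
g: flip: (30,28,26)→(26,-28,30)
g: translate: b→24 (≡-28 mod 52), so (26,-28,30)→(26,24,28)
g: reduced (well bottom): (26,24,28) with a≤c, −a<b≤a
reduced forms (21, 4, 28) vs (26, 24, 28) ⇒ inequivalent

no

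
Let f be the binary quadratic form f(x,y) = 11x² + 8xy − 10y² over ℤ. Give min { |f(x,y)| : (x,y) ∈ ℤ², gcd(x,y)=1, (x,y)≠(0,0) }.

river: ρ → (-10,12,9)
river: ρ → (9,6,-13)
river: ρ → (-13,20,2)
river: ρ → (2,20,-13)
river: ρ → (-13,6,9)
river: ρ → (9,12,-10)
river: ρ → (-10,8,11)
river: ρ → (11,14,-7)
river: ρ → (-7,14,11)
river: ρ → (11,8,-10)
closes: descent 0, river 10
min |a| on river = 2

2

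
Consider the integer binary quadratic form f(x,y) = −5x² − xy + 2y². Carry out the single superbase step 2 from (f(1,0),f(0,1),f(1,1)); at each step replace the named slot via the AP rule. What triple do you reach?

start (-5,2,-4) = (f(1,0),f(0,1),f(1,1))
replace slot 2: 2·((-5)+(-4)) − 2 = -20 → (-5,-20,-4)

-5,-20,-4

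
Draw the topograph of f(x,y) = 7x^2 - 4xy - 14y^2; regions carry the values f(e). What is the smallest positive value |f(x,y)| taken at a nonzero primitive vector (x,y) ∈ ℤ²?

descent: ρ → (-14,4,7)
descent: ρ → (7,10,-11)  [lands on river]
river: ρ → (-11,12,6)
river: ρ → (6,12,-11)
river: ρ → (-11,10,7)
river: ρ → (7,18,-3)
river: ρ → (-3,18,7)
closes: descent 2, river 6
min |a| on river = 3

3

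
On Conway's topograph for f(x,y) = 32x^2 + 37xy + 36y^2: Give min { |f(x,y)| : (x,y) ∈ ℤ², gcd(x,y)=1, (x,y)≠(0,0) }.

translate: b→-27 (≡37 mod 64), so (32,37,36)→(32,-27,31)
flip: (32,-27,31)→(31,27,32)
reduced (well bottom): (31,27,32) with a≤c, −a<b≤a
well minimum = a = 31

31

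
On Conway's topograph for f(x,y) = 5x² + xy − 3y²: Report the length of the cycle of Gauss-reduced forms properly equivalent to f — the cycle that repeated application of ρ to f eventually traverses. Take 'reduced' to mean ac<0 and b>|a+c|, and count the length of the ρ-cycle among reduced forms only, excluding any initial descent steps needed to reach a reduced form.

D = 61, ⌊√D⌋ = 7
descent: ρ → (-3,5,3)  [lands on river]
river: ρ → (3,7,-1)
river: ρ → (-1,7,3)
river: ρ → (3,5,-3)
river: ρ → (-3,7,1)
river: ρ → (1,7,-3)
ρ-cycle length = 6 (tail of 1 descent step not counted)

6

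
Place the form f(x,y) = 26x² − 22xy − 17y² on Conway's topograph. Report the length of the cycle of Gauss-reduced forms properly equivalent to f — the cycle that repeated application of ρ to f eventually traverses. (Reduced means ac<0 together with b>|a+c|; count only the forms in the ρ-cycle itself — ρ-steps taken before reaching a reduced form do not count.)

D = 2252, ⌊√D⌋ = 47
descent: ρ → (-17,22,26)  [lands on river]
river: ρ → (26,30,-13)
river: ρ → (-13,22,34)
river: ρ → (34,46,-1)
river: ρ → (-1,46,34)
river: ρ → (34,22,-13)
river: ρ → (-13,30,26)
river: ρ → (26,22,-17)
river: ρ → (-17,46,2)
river: ρ → (2,46,-17)
ρ-cycle length = 10 (tail of 1 descent step not counted)

10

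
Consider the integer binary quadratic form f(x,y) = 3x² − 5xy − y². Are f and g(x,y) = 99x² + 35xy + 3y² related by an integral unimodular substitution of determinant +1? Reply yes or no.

D₁ = 37, D₂ = 37
river cycle of f (length 6): (-1, 5, 3), (3, 1, -3), (-3, 5, 1), (1, 5, -3), (-3, 1, 3), (3, 5, -1)
river cycle of g (length 6): (3, 1, -3), (-3, 5, 1), (1, 5, -3), (-3, 1, 3), (3, 5, -1), (-1, 5, 3)
cycles coincide ⇒ equivalent

yes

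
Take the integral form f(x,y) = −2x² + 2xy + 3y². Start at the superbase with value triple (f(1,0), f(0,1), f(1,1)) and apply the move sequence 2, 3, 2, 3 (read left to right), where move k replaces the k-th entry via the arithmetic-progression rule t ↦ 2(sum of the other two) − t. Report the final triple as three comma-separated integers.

start (-2,3,3) = (f(1,0),f(0,1),f(1,1))
replace slot 2: 2·((-2)+3) − 3 = -1 → (-2,-1,3)
replace slot 3: 2·((-2)+(-1)) − 3 = -9 → (-2,-1,-9)
replace slot 2: 2·((-2)+(-9)) − (-1) = -21 → (-2,-21,-9)
replace slot 3: 2·((-2)+(-21)) − (-9) = -37 → (-2,-21,-37)

-2,-21,-37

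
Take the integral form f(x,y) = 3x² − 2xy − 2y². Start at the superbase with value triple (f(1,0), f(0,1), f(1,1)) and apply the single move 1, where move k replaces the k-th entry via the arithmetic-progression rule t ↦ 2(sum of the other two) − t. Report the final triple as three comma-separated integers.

start (3,-2,-1) = (f(1,0),f(0,1),f(1,1))
replace slot 1: 2·((-2)+(-1)) − 3 = -9 → (-9,-2,-1)

-9,-2,-1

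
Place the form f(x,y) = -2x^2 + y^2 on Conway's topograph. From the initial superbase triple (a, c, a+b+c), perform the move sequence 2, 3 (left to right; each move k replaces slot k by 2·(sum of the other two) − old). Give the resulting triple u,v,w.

start (-2,1,-1) = (f(1,0),f(0,1),f(1,1))
replace slot 2: 2·((-2)+(-1)) − 1 = -7 → (-2,-7,-1)
replace slot 3: 2·((-2)+(-7)) − (-1) = -17 → (-2,-7,-17)

-2,-7,-17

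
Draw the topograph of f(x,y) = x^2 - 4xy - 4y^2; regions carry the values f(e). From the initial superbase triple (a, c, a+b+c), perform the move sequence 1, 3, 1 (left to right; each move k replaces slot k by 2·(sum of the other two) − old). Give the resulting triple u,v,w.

start (1,-4,-7) = (f(1,0),f(0,1),f(1,1))
replace slot 1: 2·((-4)+(-7)) − 1 = -23 → (-23,-4,-7)
replace slot 3: 2·((-23)+(-4)) − (-7) = -47 → (-23,-4,-47)
replace slot 1: 2·((-4)+(-47)) − (-23) = -79 → (-79,-4,-47)

-79,-4,-47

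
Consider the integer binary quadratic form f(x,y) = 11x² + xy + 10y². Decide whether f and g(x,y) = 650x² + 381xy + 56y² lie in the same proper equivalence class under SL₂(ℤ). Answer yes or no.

D₁ = -439, D₂ = -439
f: flip: (11,1,10)→(10,-1,11)
f: reduced (well bottom): (10,-1,11) with a≤c, −a<b≤a
g: flip: (650,381,56)→(56,-381,650)
g: translate: b→-45 (≡-381 mod 112), so (56,-381,650)→(56,-45,11)
g: flip: (56,-45,11)→(11,45,56)
g: translate: b→1 (≡45 mod 22), so (11,45,56)→(11,1,10)
g: flip: (11,1,10)→(10,-1,11)
g: reduced (well bottom): (10,-1,11) with a≤c, −a<b≤a
reduced forms (10, -1, 11) vs (10, -1, 11) ⇒ equivalent

yes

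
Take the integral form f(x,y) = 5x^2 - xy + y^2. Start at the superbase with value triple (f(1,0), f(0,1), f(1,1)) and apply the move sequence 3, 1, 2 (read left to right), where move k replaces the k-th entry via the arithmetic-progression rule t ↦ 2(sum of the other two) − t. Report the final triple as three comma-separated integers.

start (5,1,5) = (f(1,0),f(0,1),f(1,1))
replace slot 3: 2·(5+1) − 5 = 7 → (5,1,7)
replace slot 1: 2·(1+7) − 5 = 11 → (11,1,7)
replace slot 2: 2·(11+7) − 1 = 35 → (11,35,7)

11,35,7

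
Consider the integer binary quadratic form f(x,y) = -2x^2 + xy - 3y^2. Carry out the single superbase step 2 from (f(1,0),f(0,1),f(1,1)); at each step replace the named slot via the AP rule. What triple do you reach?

start (-2,-3,-4) = (f(1,0),f(0,1),f(1,1))
replace slot 2: 2·((-2)+(-4)) − (-3) = -9 → (-2,-9,-4)

-2,-9,-4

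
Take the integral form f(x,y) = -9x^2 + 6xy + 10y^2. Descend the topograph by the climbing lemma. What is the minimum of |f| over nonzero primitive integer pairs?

river: ρ → (10,14,-5)
river: ρ → (-5,16,7)
river: ρ → (7,12,-9)
river: ρ → (-9,6,10)
closes: descent 0, river 4
min |a| on river = 5

5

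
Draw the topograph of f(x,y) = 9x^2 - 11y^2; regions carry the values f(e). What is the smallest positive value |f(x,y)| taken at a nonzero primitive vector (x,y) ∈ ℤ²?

descent: ρ → (-11,0,9)
descent: ρ → (9,18,-2)  [lands on river]
river: ρ → (-2,18,9)
closes: descent 2, river 2
min |a| on river = 2

2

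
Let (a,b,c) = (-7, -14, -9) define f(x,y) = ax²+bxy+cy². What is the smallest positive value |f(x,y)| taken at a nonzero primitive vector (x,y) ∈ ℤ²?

translate: b→0 (≡14 mod 14), so (7,14,9)→(7,0,2)
flip: (7,0,2)→(2,0,7)
reduced (well bottom): (2,0,7) with a≤c, −a<b≤a
well minimum |f| = |-2| = 2 (negative-definite)

2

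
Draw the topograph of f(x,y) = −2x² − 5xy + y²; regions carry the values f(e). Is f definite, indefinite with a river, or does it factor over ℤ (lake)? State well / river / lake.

D = b²−4ac = (-5)² − 4·(-2)·1 = 33
D > 0 non-square ⇒ indefinite ⇒ periodic river

river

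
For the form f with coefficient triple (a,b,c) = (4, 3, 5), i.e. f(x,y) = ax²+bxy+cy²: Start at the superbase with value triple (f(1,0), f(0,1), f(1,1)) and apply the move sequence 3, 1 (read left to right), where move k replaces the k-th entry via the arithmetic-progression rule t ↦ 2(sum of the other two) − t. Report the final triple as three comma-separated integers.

start (4,5,12) = (f(1,0),f(0,1),f(1,1))
replace slot 3: 2·(4+5) − 12 = 6 → (4,5,6)
replace slot 1: 2·(5+6) − 4 = 18 → (18,5,6)

18,5,6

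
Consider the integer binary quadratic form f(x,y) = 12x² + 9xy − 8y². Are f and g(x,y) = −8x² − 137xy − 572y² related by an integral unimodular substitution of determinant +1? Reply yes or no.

D₁ = 465, D₂ = 465
river cycle of f (length 10): (-8, 7, 13), (13, 19, -2), (-2, 21, 3), (3, 21, -2), (-2, 19, 13), (13, 7, -8), (-8, 9, 12), (12, 15, -5), (-5, 15, 12), (12, 9, -8)
river cycle of g (length 10): (-8, 7, 13), (13, 19, -2), (-2, 21, 3), (3, 21, -2), (-2, 19, 13), (13, 7, -8), (-8, 9, 12), (12, 15, -5), (-5, 15, 12), (12, 9, -8)
cycles coincide ⇒ equivalent

yes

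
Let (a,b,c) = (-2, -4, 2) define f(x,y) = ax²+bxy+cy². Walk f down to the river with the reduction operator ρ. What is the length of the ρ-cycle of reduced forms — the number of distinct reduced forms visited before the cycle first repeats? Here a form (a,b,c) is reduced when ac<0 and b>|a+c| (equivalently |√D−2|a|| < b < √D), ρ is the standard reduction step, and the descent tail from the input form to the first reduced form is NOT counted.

D = 32, ⌊√D⌋ = 5
descent: ρ → (2,4,-2)  [lands on river]
river: ρ → (-2,4,2)
ρ-cycle length = 2 (tail of 1 descent step not counted)

2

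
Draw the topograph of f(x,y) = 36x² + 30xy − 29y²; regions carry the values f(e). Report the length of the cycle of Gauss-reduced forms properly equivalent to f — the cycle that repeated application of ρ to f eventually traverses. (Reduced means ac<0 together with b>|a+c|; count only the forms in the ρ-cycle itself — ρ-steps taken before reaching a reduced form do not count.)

D = 5076, ⌊√D⌋ = 71
river: ρ → (-29,28,37)
river: ρ → (37,46,-20)
river: ρ → (-20,34,49)
river: ρ → (49,64,-5)
river: ρ → (-5,66,36)
river: ρ → (36,6,-35)
river: ρ → (-35,64,7)
river: ρ → (7,62,-44)
river: ρ → (-44,26,25)
river: ρ → (25,24,-45)
river: ρ → (-45,66,4)
river: ρ → (4,70,-11)
river: ρ → (-11,62,28)
river: ρ → (28,50,-23)
river: ρ → (-23,42,36)
river: ρ → (36,30,-29)
ρ-cycle length = 16 (tail of 0 descent steps not counted)

16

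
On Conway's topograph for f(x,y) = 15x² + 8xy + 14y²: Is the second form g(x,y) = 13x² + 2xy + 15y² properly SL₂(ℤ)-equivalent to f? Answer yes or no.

D₁ = -776, D₂ = -776
f: flip: (15,8,14)→(14,-8,15)
f: reduced (well bottom): (14,-8,15) with a≤c, −a<b≤a
g: reduced (well bottom): (13,2,15) with a≤c, −a<b≤a
reduced forms (14, -8, 15) vs (13, 2, 15) ⇒ inequivalent

no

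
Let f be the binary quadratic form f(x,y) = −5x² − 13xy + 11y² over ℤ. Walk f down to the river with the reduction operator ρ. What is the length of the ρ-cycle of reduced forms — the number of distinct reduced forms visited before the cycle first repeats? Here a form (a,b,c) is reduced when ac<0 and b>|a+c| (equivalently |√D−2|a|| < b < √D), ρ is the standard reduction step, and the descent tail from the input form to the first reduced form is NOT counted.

D = 389, ⌊√D⌋ = 19
descent: ρ → (11,13,-5)  [lands on river]
river: ρ → (-5,17,5)
river: ρ → (5,13,-11)
river: ρ → (-11,9,7)
river: ρ → (7,19,-1)
river: ρ → (-1,19,7)
river: ρ → (7,9,-11)
river: ρ → (-11,13,5)
river: ρ → (5,17,-5)
river: ρ → (-5,13,11)
river: ρ → (11,9,-7)
river: ρ → (-7,19,1)
river: ρ → (1,19,-7)
river: ρ → (-7,9,11)
ρ-cycle length = 14 (tail of 1 descent step not counted)

14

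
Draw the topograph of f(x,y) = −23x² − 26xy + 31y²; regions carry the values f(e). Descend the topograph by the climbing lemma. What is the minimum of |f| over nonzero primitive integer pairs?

descent: ρ → (31,26,-23)  [lands on river]
river: ρ → (-23,20,34)
river: ρ → (34,48,-9)
river: ρ → (-9,42,49)
river: ρ → (49,56,-2)
river: ρ → (-2,56,49)
river: ρ → (49,42,-9)
river: ρ → (-9,48,34)
river: ρ → (34,20,-23)
river: ρ → (-23,26,31)
river: ρ → (31,36,-18)
river: ρ → (-18,36,31)
closes: descent 1, river 12
min |a| on river = 2

2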